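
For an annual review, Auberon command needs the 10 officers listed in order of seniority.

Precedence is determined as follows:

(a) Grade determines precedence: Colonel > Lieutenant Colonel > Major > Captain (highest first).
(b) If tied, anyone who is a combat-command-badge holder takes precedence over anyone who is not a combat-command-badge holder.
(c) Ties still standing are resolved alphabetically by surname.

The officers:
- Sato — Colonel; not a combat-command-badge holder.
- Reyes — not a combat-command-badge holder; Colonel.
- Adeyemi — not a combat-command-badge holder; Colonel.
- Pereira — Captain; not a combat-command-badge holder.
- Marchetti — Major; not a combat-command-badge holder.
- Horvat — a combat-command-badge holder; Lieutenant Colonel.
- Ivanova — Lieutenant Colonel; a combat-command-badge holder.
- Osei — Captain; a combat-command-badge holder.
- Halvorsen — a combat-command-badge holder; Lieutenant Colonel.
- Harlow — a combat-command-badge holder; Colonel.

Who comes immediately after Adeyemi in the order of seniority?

By grade: Harlow, Adeyemi, Reyes and Sato (Colonel); then Halvorsen, Horvat and Ivanova (Lieutenant Colonel); then Marchetti (Major); then Osei and Pereira (Captain).
Among Harlow, Adeyemi, Reyes and Sato, a combat-command-badge holder before not a combat-command-badge holder: Harlow (a combat-command-badge holder) before Adeyemi, Reyes and Sato (not a combat-command-badge holder).
Among Adeyemi, Reyes and Sato, alphabetically by surname: Adeyemi before Reyes before Sato.
Halvorsen, Horvat and Ivanova are each a combat-command-badge holder, so the next rule applies.
Among Halvorsen, Horvat and Ivanova, alphabetically by surname: Halvorsen before Horvat before Ivanova.
Among Osei and Pereira, a combat-command-badge holder before not a combat-command-badge holder: Osei (a combat-command-badge holder) before Pereira (not a combat-command-badge holder).
Order: Harlow, Adeyemi, Reyes, Sato, Halvorsen, Horvat, Ivanova, Marchetti, Osei, Pereira.

Reyes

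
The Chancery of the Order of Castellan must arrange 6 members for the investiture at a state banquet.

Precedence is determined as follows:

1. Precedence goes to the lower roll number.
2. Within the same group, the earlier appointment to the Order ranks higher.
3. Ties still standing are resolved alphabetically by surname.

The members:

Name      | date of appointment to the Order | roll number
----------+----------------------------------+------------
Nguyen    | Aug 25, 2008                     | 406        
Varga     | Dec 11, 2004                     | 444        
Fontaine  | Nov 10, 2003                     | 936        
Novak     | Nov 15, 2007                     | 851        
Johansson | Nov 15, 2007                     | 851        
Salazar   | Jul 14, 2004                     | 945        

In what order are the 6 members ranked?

Nguyen, Varga, Johansson, Novak, Fontaine, Salazar

By roll number (lower first): Nguyen (406); then Varga (444); then Johansson and Novak (both 851); then Fontaine (936); then Salazar (945).
Johansson and Novak both have date of appointment to the Order Nov 15, 2007, so the next rule applies.
Among Johansson and Novak, alphabetically by surname: Johansson before Novak.
Full order: Nguyen, Varga, Johansson, Novak, Fontaine, Salazar.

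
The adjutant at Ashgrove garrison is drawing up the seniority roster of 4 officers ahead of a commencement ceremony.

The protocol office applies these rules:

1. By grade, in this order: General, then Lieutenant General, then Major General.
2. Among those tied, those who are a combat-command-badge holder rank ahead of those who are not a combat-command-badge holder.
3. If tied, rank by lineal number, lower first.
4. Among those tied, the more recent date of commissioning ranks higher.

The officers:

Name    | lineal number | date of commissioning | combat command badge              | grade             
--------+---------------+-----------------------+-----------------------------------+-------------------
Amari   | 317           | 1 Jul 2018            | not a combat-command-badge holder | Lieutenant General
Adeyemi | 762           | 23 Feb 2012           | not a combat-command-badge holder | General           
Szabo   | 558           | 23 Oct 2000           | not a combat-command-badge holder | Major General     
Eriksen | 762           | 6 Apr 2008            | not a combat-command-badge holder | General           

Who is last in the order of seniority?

Szabo

By grade: Adeyemi and Eriksen (General); then Amari (Lieutenant General); then Szabo (Major General).
Adeyemi and Eriksen are each not a combat-command-badge holder, so the next rule applies.
Adeyemi and Eriksen both have lineal number 762, so the next rule applies.
Among Adeyemi and Eriksen, by date of commissioning (later first): Adeyemi (23 Feb 2012) before Eriksen (6 Apr 2008).
Order: Adeyemi, Eriksen, Amari, Szabo.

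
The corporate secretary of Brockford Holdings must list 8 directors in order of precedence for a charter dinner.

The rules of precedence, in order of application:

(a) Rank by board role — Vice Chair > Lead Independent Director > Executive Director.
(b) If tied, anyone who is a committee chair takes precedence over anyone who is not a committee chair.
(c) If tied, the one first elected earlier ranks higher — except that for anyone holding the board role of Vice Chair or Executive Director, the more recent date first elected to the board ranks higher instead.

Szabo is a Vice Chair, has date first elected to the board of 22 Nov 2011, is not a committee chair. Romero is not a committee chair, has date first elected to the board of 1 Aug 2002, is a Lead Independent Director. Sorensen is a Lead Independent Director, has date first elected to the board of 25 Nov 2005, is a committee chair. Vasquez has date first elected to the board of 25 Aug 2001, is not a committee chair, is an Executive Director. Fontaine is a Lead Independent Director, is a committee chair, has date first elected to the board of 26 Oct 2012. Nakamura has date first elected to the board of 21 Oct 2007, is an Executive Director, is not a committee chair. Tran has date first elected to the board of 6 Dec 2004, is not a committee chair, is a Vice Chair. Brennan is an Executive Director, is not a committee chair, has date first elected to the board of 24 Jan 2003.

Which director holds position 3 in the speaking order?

By board role: Szabo and Tran (Vice Chair); then Sorensen, Fontaine and Romero (Lead Independent Director); then Nakamura, Brennan and Vasquez (Executive Director).
Szabo and Tran are each not a committee chair, so the next rule applies.
Among Szabo and Tran, by date first elected to the board (later first) (reversed rule for this group): Szabo (22 Nov 2011) before Tran (6 Dec 2004).
Among Sorensen, Fontaine and Romero, a committee chair before not a committee chair: Sorensen and Fontaine (a committee chair) before Romero (not a committee chair).
Among Sorensen and Fontaine, by date first elected to the board (earlier first): Sorensen (25 Nov 2005) before Fontaine (26 Oct 2012).
Nakamura, Brennan and Vasquez are each not a committee chair, so the next rule applies.
Among Nakamura, Brennan and Vasquez, by date first elected to the board (later first) (reversed rule for this group): Nakamura (21 Oct 2007) before Brennan (24 Jan 2003) before Vasquez (25 Aug 2001).
Order: Szabo, Tran, Sorensen, Fontaine, Romero, Nakamura, Brennan, Vasquez.

Sorensen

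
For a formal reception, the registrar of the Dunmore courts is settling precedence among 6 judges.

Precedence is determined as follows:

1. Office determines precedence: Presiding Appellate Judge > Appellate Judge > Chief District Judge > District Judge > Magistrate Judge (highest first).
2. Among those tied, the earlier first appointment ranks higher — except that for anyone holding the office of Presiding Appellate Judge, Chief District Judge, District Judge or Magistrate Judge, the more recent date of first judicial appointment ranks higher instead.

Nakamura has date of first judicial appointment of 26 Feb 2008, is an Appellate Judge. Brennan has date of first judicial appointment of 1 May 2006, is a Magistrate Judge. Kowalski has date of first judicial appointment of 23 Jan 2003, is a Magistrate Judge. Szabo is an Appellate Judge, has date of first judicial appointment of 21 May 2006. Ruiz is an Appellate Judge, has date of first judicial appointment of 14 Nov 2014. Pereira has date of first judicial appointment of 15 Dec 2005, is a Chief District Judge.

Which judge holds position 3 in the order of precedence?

Ruiz

By office: Szabo, Nakamura and Ruiz (Appellate Judge); then Pereira (Chief District Judge); then Brennan and Kowalski (Magistrate Judge).
Among Szabo, Nakamura and Ruiz, by date of first judicial appointment (earlier first): Szabo (21 May 2006) before Nakamura (26 Feb 2008) before Ruiz (14 Nov 2014).
Among Brennan and Kowalski, by date of first judicial appointment (later first) (reversed rule for this group): Brennan (1 May 2006) before Kowalski (23 Jan 2003).
Order: Szabo, Nakamura, Ruiz, Pereira, Brennan, Kowalski.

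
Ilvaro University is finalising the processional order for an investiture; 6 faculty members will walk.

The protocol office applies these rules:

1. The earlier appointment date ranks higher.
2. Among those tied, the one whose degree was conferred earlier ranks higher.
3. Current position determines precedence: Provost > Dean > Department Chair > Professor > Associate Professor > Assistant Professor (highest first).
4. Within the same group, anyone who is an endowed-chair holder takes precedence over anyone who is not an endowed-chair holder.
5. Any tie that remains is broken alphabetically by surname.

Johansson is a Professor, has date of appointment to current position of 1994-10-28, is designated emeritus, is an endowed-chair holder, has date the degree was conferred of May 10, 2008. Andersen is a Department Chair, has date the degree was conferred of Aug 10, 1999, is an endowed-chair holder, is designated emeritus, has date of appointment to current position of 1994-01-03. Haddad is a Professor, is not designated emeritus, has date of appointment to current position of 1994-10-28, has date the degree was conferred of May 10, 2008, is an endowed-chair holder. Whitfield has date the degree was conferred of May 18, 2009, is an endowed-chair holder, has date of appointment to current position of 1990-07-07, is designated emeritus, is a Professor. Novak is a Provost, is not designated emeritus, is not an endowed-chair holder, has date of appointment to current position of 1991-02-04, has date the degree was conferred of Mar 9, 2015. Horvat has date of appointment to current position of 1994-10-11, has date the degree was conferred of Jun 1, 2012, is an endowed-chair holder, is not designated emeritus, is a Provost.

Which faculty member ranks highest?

By date of appointment to current position (earlier first): Whitfield (1990-07-07); then Novak (1991-02-04); then Andersen (1994-01-03); then Horvat (1994-10-11); then Haddad and Johansson (both 1994-10-28).
Haddad and Johansson both have date the degree was conferred May 10, 2008, so the next rule applies.
Haddad and Johansson are each Professor, so the next rule applies.
Haddad and Johansson are each an endowed-chair holder, so the next rule applies.
Among Haddad and Johansson, alphabetically by surname: Haddad before Johansson.
Order: Whitfield, Novak, Andersen, Horvat, Haddad, Johansson.

Whitfield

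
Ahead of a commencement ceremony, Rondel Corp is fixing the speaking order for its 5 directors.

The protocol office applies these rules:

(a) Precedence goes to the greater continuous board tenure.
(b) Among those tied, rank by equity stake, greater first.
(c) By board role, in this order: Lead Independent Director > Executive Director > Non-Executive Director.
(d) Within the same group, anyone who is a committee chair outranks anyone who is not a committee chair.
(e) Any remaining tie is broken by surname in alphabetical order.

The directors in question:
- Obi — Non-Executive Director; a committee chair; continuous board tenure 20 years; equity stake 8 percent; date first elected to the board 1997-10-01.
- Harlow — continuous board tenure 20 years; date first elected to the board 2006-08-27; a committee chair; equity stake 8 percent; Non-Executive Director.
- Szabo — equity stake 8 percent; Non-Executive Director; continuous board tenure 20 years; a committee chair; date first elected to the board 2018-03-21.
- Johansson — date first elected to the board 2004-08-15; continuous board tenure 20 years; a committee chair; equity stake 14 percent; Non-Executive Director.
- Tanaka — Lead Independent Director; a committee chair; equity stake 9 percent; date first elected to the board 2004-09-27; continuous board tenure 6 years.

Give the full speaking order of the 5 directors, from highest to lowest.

Johansson, Harlow, Obi, Szabo, Tanaka

By continuous board tenure (higher first): Johansson, Harlow, Obi and Szabo (each 20 years); then Tanaka (6 years).
Among Johansson, Harlow, Obi and Szabo, by equity stake (higher first): Johansson (14 percent) before Harlow, Obi and Szabo (8 percent).
Harlow, Obi and Szabo are each Non-Executive Director, so the next rule applies.
Harlow, Obi and Szabo are each a committee chair, so the next rule applies.
Among Harlow, Obi and Szabo, alphabetically by surname: Harlow before Obi before Szabo.
Full order: Johansson, Harlow, Obi, Szabo, Tanaka.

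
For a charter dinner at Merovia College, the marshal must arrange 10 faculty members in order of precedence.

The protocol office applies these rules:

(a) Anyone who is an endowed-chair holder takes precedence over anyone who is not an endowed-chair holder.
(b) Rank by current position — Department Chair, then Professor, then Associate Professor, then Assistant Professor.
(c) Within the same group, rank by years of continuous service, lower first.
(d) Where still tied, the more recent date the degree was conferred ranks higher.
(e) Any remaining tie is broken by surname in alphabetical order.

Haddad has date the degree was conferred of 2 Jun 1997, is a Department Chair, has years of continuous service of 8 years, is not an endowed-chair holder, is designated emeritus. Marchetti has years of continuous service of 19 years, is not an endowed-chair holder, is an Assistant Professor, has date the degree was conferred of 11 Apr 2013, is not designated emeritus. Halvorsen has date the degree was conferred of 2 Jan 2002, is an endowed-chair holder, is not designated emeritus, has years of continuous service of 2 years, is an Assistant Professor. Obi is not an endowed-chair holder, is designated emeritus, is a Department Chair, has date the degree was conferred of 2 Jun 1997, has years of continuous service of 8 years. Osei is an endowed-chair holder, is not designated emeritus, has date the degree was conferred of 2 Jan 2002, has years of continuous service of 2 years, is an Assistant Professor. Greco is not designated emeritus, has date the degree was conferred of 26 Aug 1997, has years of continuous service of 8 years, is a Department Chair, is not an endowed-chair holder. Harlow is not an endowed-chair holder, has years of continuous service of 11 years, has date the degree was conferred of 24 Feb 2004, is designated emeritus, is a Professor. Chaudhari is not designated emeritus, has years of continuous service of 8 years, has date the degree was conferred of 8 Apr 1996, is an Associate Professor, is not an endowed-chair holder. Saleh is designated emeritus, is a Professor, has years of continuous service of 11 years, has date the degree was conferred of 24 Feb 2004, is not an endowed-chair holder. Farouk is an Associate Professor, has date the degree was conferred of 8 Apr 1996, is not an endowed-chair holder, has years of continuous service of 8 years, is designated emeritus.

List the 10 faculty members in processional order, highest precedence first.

By the first rule: Halvorsen and Osei (both an endowed-chair holder); then Greco, Haddad, Obi, Harlow, Saleh, Chaudhari, Farouk and Marchetti (each not an endowed-chair holder).
Halvorsen and Osei are each Assistant Professor, so the next rule applies.
Halvorsen and Osei both have years of continuous service 2 years, so the next rule applies.
Halvorsen and Osei both have date the degree was conferred 2 Jan 2002, so the next rule applies.
Among Halvorsen and Osei, alphabetically by surname: Halvorsen before Osei.
Among Greco, Haddad, Obi, Harlow, Saleh, Chaudhari, Farouk and Marchetti, by current position: Greco, Haddad and Obi (Department Chair) before Harlow and Saleh (Professor) before Chaudhari and Farouk (Associate Professor) before Marchetti (Assistant Professor).
Greco, Haddad and Obi all have years of continuous service 8 years, so the next rule applies.
Among Greco, Haddad and Obi, by date the degree was conferred (later first): Greco (26 Aug 1997) before Haddad and Obi (2 Jun 1997).
Among Haddad and Obi, alphabetically by surname: Haddad before Obi.
Harlow and Saleh both have years of continuous service 11 years, so the next rule applies.
Harlow and Saleh both have date the degree was conferred 24 Feb 2004, so the next rule applies.
Among Harlow and Saleh, alphabetically by surname: Harlow before Saleh.
Chaudhari and Farouk both have years of continuous service 8 years, so the next rule applies.
Chaudhari and Farouk both have date the degree was conferred 8 Apr 1996, so the next rule applies.
Among Chaudhari and Farouk, alphabetically by surname: Chaudhari before Farouk.
Full order: Halvorsen, Osei, Greco, Haddad, Obi, Harlow, Saleh, Chaudhari, Farouk, Marchetti.

Halvorsen, Osei, Greco, Haddad, Obi, Harlow, Saleh, Chaudhari, Farouk, Marchetti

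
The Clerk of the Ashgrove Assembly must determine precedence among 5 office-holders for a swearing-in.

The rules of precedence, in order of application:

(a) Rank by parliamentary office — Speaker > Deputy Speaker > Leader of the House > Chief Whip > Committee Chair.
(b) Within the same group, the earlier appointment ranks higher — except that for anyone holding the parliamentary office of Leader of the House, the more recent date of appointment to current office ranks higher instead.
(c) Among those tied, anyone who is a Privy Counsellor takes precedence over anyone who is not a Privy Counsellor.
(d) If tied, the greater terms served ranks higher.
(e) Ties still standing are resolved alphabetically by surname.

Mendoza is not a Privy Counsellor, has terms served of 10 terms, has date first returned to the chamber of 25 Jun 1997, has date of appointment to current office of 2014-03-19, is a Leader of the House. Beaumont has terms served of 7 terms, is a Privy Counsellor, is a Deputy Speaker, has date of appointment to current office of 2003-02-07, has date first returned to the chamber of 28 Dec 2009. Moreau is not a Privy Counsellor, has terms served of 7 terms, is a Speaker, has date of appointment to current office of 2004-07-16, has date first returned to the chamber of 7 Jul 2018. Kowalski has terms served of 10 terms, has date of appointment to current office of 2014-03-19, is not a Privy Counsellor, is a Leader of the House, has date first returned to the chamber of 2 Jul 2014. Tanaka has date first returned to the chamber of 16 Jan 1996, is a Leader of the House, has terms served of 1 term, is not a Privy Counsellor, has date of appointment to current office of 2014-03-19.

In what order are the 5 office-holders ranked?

Moreau, Beaumont, Kowalski, Mendoza, Tanaka

By parliamentary office: Moreau (Speaker); then Beaumont (Deputy Speaker); then Kowalski, Mendoza and Tanaka (Leader of the House).
Kowalski, Mendoza and Tanaka all have date of appointment to current office 2014-03-19, so the next rule applies.
Kowalski, Mendoza and Tanaka are each not a Privy Counsellor, so the next rule applies.
Among Kowalski, Mendoza and Tanaka, by terms served (higher first): Kowalski and Mendoza (10 terms) before Tanaka (1 term).
Among Kowalski and Mendoza, alphabetically by surname: Kowalski before Mendoza.
Full order: Moreau, Beaumont, Kowalski, Mendoza, Tanaka.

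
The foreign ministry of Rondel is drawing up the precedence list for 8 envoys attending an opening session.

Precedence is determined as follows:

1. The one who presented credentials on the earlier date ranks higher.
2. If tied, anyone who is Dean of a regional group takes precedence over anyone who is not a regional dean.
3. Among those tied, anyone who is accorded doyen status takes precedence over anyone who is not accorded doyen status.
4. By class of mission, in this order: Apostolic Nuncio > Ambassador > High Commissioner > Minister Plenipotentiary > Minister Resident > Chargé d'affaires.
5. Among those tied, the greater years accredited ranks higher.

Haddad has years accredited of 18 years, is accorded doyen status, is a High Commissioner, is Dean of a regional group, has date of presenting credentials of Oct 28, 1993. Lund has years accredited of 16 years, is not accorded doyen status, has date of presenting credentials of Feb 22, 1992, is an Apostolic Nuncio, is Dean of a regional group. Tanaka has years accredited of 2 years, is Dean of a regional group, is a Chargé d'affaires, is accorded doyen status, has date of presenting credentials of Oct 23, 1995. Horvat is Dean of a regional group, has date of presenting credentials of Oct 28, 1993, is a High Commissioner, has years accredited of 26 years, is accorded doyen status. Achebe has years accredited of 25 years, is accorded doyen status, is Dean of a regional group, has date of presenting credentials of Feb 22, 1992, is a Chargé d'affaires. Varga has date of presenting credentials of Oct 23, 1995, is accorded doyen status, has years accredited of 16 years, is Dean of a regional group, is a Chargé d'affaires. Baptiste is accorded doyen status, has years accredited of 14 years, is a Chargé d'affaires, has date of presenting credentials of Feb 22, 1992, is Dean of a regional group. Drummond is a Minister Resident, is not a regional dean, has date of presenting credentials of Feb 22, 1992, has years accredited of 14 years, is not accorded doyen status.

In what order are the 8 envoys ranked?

By date of presenting credentials (earlier first): Achebe, Baptiste, Lund and Drummond (each Feb 22, 1992); then Horvat and Haddad (both Oct 28, 1993); then Varga and Tanaka (both Oct 23, 1995).
Among Achebe, Baptiste, Lund and Drummond, Dean of a regional group before not a regional dean: Achebe, Baptiste and Lund (Dean of a regional group) before Drummond (not a regional dean).
Among Achebe, Baptiste and Lund, accorded doyen status before not accorded doyen status: Achebe and Baptiste (accorded doyen status) before Lund (not accorded doyen status).
Achebe and Baptiste are each Chargé d'affaires, so the next rule applies.
Among Achebe and Baptiste, by years accredited (higher first): Achebe (25 years) before Baptiste (14 years).
Horvat and Haddad are each Dean of a regional group, so the next rule applies.
Horvat and Haddad are each accorded doyen status, so the next rule applies.
Horvat and Haddad are each High Commissioner, so the next rule applies.
Among Horvat and Haddad, by years accredited (higher first): Horvat (26 years) before Haddad (18 years).
Varga and Tanaka are each Dean of a regional group, so the next rule applies.
Varga and Tanaka are each accorded doyen status, so the next rule applies.
Varga and Tanaka are each Chargé d'affaires, so the next rule applies.
Among Varga and Tanaka, by years accredited (higher first): Varga (16 years) before Tanaka (2 years).
Full order: Achebe, Baptiste, Lund, Drummond, Horvat, Haddad, Varga, Tanaka.

Achebe, Baptiste, Lund, Drummond, Horvat, Haddad, Varga, Tanaka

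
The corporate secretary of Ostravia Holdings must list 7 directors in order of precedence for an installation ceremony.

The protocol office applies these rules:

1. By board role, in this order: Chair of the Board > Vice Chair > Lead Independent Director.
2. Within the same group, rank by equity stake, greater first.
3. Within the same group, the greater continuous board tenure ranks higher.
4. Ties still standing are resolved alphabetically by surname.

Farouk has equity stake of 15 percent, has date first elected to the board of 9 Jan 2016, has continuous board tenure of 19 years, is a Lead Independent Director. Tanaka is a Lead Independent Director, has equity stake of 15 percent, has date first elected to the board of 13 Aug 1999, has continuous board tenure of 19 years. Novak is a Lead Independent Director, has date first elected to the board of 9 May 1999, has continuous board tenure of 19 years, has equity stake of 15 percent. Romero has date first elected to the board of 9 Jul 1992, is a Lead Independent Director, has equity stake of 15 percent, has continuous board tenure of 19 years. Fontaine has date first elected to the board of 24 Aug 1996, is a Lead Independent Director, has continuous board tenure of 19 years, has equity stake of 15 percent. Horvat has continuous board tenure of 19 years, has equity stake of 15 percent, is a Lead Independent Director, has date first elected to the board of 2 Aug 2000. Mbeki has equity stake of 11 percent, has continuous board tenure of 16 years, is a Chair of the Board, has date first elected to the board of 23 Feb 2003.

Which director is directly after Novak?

Romero

By board role: Mbeki (Chair of the Board); then Farouk, Fontaine, Horvat, Novak, Romero and Tanaka (Lead Independent Director).
Farouk, Fontaine, Horvat, Novak, Romero and Tanaka all have equity stake 15 percent, so the next rule applies.
Farouk, Fontaine, Horvat, Novak, Romero and Tanaka all have continuous board tenure 19 years, so the next rule applies.
Among Farouk, Fontaine, Horvat, Novak, Romero and Tanaka, alphabetically by surname: Farouk before Fontaine before Horvat before Novak before Romero before Tanaka.
Order: Mbeki, Farouk, Fontaine, Horvat, Novak, Romero, Tanaka.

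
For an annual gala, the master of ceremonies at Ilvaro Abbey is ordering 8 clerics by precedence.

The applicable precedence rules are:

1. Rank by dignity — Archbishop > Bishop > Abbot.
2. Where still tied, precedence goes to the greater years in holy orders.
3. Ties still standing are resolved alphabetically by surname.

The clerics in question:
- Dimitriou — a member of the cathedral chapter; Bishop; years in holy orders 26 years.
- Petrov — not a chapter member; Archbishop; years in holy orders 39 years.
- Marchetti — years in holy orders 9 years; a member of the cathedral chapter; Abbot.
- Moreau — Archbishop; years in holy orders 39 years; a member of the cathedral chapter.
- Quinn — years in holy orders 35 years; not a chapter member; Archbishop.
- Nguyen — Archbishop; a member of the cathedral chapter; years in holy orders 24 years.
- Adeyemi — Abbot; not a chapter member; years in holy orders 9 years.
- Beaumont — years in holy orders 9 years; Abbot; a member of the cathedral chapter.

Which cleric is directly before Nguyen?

Quinn

By dignity: Moreau, Petrov, Quinn and Nguyen (Archbishop); then Dimitriou (Bishop); then Adeyemi, Beaumont and Marchetti (Abbot).
Among Moreau, Petrov, Quinn and Nguyen, by years in holy orders (higher first): Moreau and Petrov (39 years) before Quinn (35 years) before Nguyen (24 years).
Among Moreau and Petrov, alphabetically by surname: Moreau before Petrov.
Adeyemi, Beaumont and Marchetti all have years in holy orders 9 years, so the next rule applies.
Among Adeyemi, Beaumont and Marchetti, alphabetically by surname: Adeyemi before Beaumont before Marchetti.
Order: Moreau, Petrov, Quinn, Nguyen, Dimitriou, Adeyemi, Beaumont, Marchetti.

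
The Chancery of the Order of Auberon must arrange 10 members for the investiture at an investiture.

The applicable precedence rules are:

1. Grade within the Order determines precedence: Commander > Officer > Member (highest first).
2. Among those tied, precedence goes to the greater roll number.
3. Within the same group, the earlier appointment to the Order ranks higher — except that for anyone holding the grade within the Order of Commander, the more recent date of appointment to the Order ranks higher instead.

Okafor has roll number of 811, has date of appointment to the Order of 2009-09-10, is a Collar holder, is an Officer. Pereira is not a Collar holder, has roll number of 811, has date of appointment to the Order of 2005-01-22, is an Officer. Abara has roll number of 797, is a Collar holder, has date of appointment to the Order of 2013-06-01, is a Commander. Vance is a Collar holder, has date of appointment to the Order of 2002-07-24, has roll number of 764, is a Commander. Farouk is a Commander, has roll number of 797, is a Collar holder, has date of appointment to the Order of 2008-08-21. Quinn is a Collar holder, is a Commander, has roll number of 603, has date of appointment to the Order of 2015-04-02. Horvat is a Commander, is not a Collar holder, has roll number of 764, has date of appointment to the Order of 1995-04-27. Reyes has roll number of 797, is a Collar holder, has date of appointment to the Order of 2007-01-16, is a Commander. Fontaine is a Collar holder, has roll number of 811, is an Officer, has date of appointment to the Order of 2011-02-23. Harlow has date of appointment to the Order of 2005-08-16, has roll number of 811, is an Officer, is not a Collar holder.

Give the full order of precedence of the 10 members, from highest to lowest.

Abara, Farouk, Reyes, Vance, Horvat, Quinn, Pereira, Harlow, Okafor, Fontaine

By grade within the Order: Abara, Farouk, Reyes, Vance, Horvat and Quinn (Commander); then Pereira, Harlow, Okafor and Fontaine (Officer).
Among Abara, Farouk, Reyes, Vance, Horvat and Quinn, by roll number (higher first): Abara, Farouk and Reyes (797) before Vance and Horvat (764) before Quinn (603).
Among Abara, Farouk and Reyes, by date of appointment to the Order (later first) (reversed rule for this group): Abara (2013-06-01) before Farouk (2008-08-21) before Reyes (2007-01-16).
Among Vance and Horvat, by date of appointment to the Order (later first) (reversed rule for this group): Vance (2002-07-24) before Horvat (1995-04-27).
Pereira, Harlow, Okafor and Fontaine all have roll number 811, so the next rule applies.
Among Pereira, Harlow, Okafor and Fontaine, by date of appointment to the Order (earlier first): Pereira (2005-01-22) before Harlow (2005-08-16) before Okafor (2009-09-10) before Fontaine (2011-02-23).
Full order: Abara, Farouk, Reyes, Vance, Horvat, Quinn, Pereira, Harlow, Okafor, Fontaine.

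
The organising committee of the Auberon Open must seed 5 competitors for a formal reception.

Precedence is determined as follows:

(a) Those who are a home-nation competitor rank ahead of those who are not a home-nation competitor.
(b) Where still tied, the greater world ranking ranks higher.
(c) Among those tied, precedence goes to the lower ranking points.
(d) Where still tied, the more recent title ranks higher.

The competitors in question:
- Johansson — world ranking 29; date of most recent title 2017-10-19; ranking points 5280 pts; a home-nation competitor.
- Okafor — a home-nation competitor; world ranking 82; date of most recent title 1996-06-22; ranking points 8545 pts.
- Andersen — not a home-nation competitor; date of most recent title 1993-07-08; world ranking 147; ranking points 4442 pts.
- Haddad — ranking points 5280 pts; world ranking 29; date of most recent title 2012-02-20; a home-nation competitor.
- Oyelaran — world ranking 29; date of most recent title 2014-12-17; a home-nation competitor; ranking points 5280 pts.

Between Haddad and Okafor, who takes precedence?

By the first rule: Okafor, Johansson, Oyelaran and Haddad (each a home-nation competitor); then Andersen (not a home-nation competitor).
Among Okafor, Johansson, Oyelaran and Haddad, by world ranking (higher first): Okafor (82) before Johansson, Oyelaran and Haddad (29).
Johansson, Oyelaran and Haddad all have ranking points 5280 pts, so the next rule applies.
Among Johansson, Oyelaran and Haddad, by date of most recent title (later first): Johansson (2017-10-19) before Oyelaran (2014-12-17) before Haddad (2012-02-20).
So Okafor takes precedence.

Okafor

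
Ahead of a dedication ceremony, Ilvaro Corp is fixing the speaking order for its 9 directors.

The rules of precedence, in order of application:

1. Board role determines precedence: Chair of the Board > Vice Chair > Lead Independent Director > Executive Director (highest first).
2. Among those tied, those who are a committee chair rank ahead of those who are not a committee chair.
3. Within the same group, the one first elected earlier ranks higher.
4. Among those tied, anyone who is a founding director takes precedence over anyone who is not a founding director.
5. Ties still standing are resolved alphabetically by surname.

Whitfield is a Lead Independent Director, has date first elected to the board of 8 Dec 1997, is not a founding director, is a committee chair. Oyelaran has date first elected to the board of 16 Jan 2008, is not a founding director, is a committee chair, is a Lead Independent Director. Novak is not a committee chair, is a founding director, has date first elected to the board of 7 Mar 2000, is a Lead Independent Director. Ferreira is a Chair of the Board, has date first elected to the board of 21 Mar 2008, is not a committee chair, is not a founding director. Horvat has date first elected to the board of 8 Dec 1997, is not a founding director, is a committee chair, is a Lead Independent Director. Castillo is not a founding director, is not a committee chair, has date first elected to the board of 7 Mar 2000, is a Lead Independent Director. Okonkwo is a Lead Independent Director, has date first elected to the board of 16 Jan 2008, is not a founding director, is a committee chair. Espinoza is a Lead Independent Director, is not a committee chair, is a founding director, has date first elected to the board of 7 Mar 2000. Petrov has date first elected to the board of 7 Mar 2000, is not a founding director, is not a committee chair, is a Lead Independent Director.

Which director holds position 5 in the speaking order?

Oyelaran

By board role: Ferreira (Chair of the Board); then Horvat, Whitfield, Okonkwo, Oyelaran, Espinoza, Novak, Castillo and Petrov (Lead Independent Director).
Among Horvat, Whitfield, Okonkwo, Oyelaran, Espinoza, Novak, Castillo and Petrov, a committee chair before not a committee chair: Horvat, Whitfield, Okonkwo and Oyelaran (a committee chair) before Espinoza, Novak, Castillo and Petrov (not a committee chair).
Among Horvat, Whitfield, Okonkwo and Oyelaran, by date first elected to the board (earlier first): Horvat and Whitfield (8 Dec 1997) before Okonkwo and Oyelaran (16 Jan 2008).
Horvat and Whitfield are each not a founding director, so the next rule applies.
Among Horvat and Whitfield, alphabetically by surname: Horvat before Whitfield.
Okonkwo and Oyelaran are each not a founding director, so the next rule applies.
Among Okonkwo and Oyelaran, alphabetically by surname: Okonkwo before Oyelaran.
Espinoza, Novak, Castillo and Petrov all have date first elected to the board 7 Mar 2000, so the next rule applies.
Among Espinoza, Novak, Castillo and Petrov, a founding director before not a founding director: Espinoza and Novak (a founding director) before Castillo and Petrov (not a founding director).
Among Espinoza and Novak, alphabetically by surname: Espinoza before Novak.
Among Castillo and Petrov, alphabetically by surname: Castillo before Petrov.
Order: Ferreira, Horvat, Whitfield, Okonkwo, Oyelaran, Espinoza, Novak, Castillo, Petrov.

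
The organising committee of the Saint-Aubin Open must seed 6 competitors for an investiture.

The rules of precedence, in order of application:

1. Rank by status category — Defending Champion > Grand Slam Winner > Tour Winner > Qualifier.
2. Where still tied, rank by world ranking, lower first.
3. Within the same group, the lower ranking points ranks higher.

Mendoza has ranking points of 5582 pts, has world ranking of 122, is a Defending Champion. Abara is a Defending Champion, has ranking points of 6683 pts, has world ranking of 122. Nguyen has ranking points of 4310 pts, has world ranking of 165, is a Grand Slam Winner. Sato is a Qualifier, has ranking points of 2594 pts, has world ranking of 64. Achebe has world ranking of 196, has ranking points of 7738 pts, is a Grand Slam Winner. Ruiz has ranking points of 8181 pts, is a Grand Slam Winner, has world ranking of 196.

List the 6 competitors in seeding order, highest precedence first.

Mendoza, Abara, Nguyen, Achebe, Ruiz, Sato

By status category: Mendoza and Abara (Defending Champion); then Nguyen, Achebe and Ruiz (Grand Slam Winner); then Sato (Qualifier).
Mendoza and Abara both have world ranking 122, so the next rule applies.
Among Mendoza and Abara, by ranking points (lower first): Mendoza (5582 pts) before Abara (6683 pts).
Among Nguyen, Achebe and Ruiz, by world ranking (lower first): Nguyen (165) before Achebe and Ruiz (196).
Among Achebe and Ruiz, by ranking points (lower first): Achebe (7738 pts) before Ruiz (8181 pts).
Full order: Mendoza, Abara, Nguyen, Achebe, Ruiz, Sato.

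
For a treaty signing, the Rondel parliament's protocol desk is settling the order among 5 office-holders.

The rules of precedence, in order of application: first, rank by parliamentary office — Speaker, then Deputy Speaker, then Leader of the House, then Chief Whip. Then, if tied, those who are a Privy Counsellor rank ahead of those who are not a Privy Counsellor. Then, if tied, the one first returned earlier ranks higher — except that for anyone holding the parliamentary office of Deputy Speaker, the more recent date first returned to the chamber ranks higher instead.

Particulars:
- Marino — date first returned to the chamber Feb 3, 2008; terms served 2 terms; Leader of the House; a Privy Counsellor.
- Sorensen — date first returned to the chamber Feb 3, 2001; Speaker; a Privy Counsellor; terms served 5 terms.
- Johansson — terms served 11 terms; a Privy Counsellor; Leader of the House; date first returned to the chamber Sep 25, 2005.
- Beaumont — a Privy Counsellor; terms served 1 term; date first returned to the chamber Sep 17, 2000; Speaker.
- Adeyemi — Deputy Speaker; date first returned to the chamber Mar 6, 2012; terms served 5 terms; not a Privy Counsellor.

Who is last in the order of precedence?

By parliamentary office: Beaumont and Sorensen (Speaker); then Adeyemi (Deputy Speaker); then Johansson and Marino (Leader of the House).
Beaumont and Sorensen are each a Privy Counsellor, so the next rule applies.
Among Beaumont and Sorensen, by date first returned to the chamber (earlier first): Beaumont (Sep 17, 2000) before Sorensen (Feb 3, 2001).
Johansson and Marino are each a Privy Counsellor, so the next rule applies.
Among Johansson and Marino, by date first returned to the chamber (earlier first): Johansson (Sep 25, 2005) before Marino (Feb 3, 2008).
Order: Beaumont, Sorensen, Adeyemi, Johansson, Marino.

Marino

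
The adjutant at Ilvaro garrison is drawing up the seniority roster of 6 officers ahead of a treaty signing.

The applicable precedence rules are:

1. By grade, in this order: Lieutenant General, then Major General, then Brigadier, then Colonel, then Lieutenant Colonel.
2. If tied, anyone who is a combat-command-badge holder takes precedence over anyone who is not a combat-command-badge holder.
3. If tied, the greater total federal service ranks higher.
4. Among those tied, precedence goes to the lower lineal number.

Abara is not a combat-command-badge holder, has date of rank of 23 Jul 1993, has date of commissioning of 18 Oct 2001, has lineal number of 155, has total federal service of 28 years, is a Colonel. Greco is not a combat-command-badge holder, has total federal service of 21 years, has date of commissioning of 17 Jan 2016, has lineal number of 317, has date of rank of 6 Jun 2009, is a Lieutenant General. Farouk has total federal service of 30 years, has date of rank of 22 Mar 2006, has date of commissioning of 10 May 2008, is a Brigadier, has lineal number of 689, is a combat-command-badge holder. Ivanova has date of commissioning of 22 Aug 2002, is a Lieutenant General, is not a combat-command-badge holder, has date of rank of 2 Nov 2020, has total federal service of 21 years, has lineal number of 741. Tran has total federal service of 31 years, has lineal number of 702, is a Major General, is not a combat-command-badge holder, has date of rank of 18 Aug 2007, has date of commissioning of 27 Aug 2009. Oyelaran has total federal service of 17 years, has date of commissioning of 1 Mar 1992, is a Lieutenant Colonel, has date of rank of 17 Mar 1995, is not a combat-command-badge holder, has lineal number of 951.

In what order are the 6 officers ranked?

By grade: Greco and Ivanova (Lieutenant General); then Tran (Major General); then Farouk (Brigadier); then Abara (Colonel); then Oyelaran (Lieutenant Colonel).
Greco and Ivanova are each not a combat-command-badge holder, so the next rule applies.
Greco and Ivanova both have total federal service 21 years, so the next rule applies.
Among Greco and Ivanova, by lineal number (lower first): Greco (317) before Ivanova (741).
Full order: Greco, Ivanova, Tran, Farouk, Abara, Oyelaran.

Greco, Ivanova, Tran, Farouk, Abara, Oyelaran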